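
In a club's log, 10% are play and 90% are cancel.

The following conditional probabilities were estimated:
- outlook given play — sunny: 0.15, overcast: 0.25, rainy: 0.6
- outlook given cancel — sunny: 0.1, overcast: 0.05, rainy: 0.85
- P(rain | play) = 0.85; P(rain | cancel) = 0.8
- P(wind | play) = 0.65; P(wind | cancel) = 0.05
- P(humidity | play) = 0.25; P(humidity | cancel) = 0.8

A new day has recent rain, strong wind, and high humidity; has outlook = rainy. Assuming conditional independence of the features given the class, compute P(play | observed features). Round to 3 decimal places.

play: 0.1 × 0.6 × 0.85 × 0.65 × 0.25 = 0.0082875
cancel: 0.9 × 0.85 × 0.8 × 0.05 × 0.8 = 0.02448
P(play | x) = 0.0082875 / 0.0327675 ≈ 0.253

0.253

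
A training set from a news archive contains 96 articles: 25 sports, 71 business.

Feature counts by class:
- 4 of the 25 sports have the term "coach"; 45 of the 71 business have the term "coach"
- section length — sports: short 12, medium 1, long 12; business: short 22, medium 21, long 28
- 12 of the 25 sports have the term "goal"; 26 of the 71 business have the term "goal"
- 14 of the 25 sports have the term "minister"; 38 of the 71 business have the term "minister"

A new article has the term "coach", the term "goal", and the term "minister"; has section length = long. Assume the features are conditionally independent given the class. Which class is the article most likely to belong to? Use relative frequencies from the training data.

sports: (25/96) × (4/25) × (12/25) × (12/25) × (14/25) = 0.005376
business: (71/96) × (45/71) × (28/71) × (26/71) × (38/71) ≈ 0.0362311
Highest score → business.

business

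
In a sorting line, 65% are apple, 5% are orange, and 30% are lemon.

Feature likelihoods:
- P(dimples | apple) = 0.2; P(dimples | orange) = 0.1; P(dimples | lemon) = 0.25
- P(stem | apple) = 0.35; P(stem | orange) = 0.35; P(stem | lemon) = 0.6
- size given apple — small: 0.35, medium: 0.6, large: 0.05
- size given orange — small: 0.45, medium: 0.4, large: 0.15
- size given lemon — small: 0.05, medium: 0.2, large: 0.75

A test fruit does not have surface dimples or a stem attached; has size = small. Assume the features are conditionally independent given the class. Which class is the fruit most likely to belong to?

apple: 0.65 × (1−0.2) × (1−0.35) × 0.35 = 0.1183
orange: 0.05 × (1−0.1) × (1−0.35) × 0.45 = 0.0131625
lemon: 0.3 × (1−0.25) × (1−0.6) × 0.05 = 0.0045
Highest score → apple.

apple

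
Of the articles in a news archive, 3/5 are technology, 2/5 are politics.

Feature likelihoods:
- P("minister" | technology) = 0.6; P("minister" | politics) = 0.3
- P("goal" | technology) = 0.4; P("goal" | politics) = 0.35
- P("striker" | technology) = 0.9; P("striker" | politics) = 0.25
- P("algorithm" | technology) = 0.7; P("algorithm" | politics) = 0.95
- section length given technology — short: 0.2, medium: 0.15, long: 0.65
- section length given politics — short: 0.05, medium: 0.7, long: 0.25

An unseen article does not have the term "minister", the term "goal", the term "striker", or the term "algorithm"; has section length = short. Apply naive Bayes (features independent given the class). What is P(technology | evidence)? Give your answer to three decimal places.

technology: 0.6 × (1−0.6) × (1−0.4) × (1−0.9) × (1−0.7) × 0.2 = 0.000864
politics: 0.4 × (1−0.3) × (1−0.35) × (1−0.25) × (1−0.95) × 0.05 = 0.00034125
P(technology | x) = 0.000864 / 0.00120525 ≈ 0.717

0.717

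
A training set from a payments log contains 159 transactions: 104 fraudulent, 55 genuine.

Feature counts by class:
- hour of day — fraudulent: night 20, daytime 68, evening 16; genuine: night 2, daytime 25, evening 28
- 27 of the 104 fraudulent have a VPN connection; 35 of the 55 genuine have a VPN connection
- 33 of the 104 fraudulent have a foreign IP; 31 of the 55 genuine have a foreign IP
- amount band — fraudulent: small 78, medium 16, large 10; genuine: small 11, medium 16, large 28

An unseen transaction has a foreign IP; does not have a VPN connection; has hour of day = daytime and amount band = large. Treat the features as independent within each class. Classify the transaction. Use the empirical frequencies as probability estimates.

fraudulent: (104/159) × (68/104) × (77/104) × (33/104) × (10/104) ≈ 0.00966087
genuine: (55/159) × (25/55) × (20/55) × (31/55) × (28/55) ≈ 0.0164061
Highest score → genuine.

genuine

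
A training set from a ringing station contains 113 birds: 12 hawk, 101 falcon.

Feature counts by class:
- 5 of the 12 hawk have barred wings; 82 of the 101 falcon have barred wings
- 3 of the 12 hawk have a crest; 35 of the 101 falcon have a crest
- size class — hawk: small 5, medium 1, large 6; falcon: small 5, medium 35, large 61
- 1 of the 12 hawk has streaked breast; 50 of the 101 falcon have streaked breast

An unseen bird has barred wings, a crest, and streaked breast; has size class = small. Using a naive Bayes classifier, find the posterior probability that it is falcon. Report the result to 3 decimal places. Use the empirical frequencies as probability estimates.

0.941

hawk: (12/113) × (5/12) × (3/12) × (5/12) × (1/12) ≈ 0.000384095
falcon: (101/113) × (82/101) × (35/101) × (5/101) × (50/101) ≈ 0.00616282
P(falcon | x) = 0.00616282 / 0.006546915 ≈ 0.941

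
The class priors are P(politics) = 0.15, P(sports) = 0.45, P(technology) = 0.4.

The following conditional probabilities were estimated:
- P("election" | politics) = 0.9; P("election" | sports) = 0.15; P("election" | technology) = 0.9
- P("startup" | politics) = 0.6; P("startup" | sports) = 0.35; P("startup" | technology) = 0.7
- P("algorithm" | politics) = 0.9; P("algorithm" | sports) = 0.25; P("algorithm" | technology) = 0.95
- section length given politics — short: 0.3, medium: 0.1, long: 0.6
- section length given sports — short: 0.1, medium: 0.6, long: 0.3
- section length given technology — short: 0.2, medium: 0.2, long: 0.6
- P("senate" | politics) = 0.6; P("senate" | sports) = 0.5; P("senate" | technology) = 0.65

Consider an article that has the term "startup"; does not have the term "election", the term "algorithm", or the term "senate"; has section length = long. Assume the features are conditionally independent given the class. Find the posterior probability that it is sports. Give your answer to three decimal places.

0.967

politics: 0.15 × (1−0.9) × 0.6 × (1−0.9) × 0.6 × (1−0.6) = 0.000216
sports: 0.45 × (1−0.15) × 0.35 × (1−0.25) × 0.3 × (1−0.5) = 0.0150609375
technology: 0.4 × (1−0.9) × 0.7 × (1−0.95) × 0.6 × (1−0.65) = 0.000294
P(sports | x) = 0.0150609375 / 0.0155709375 ≈ 0.967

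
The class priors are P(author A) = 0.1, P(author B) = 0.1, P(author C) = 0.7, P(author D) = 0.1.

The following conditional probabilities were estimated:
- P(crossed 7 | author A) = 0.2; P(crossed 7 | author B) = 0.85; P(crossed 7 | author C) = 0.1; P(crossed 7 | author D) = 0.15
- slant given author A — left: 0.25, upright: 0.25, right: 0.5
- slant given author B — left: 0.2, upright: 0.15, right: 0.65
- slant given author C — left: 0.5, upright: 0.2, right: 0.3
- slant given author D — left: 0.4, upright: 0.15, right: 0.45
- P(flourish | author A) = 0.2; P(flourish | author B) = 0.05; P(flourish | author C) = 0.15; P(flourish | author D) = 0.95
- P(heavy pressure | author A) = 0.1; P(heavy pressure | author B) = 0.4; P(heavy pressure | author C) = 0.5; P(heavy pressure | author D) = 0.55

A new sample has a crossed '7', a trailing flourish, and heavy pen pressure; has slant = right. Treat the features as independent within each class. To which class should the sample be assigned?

author A: 0.1 × 0.2 × 0.5 × 0.2 × 0.1 = 0.0002
author B: 0.1 × 0.85 × 0.65 × 0.05 × 0.4 = 0.001105
author C: 0.7 × 0.1 × 0.3 × 0.15 × 0.5 = 0.001575
author D: 0.1 × 0.15 × 0.45 × 0.95 × 0.55 = 0.003526875
Highest score → author D.

author D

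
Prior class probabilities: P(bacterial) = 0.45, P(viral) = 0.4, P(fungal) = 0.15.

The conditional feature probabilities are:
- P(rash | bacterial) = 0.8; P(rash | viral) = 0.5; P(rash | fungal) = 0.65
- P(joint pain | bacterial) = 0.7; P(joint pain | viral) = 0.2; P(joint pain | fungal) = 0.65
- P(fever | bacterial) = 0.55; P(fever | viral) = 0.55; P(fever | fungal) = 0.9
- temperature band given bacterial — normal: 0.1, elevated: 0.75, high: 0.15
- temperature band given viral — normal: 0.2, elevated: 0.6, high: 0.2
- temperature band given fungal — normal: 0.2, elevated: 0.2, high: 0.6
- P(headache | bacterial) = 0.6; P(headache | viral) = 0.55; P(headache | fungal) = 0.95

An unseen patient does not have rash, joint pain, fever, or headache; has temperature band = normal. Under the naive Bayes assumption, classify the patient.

bacterial: 0.45 × (1−0.8) × (1−0.7) × (1−0.55) × 0.1 × (1−0.6) = 0.000486
viral: 0.4 × (1−0.5) × (1−0.2) × (1−0.55) × 0.2 × (1−0.55) = 0.00648
fungal: 0.15 × (1−0.65) × (1−0.65) × (1−0.9) × 0.2 × (1−0.95) = 0.000018375
Highest score → viral.

viral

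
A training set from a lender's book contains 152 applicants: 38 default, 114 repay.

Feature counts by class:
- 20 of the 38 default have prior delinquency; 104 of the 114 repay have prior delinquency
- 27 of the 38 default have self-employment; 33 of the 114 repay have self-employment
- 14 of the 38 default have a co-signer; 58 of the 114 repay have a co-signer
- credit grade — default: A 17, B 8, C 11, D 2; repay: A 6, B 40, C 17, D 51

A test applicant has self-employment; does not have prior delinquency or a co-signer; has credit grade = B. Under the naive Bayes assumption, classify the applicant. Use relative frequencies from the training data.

default: (38/152) × (18/38) × (27/38) × (24/38) × (8/38) ≈ 0.0111878
repay: (114/152) × (10/114) × (33/114) × (56/114) × (40/114) ≈ 0.00328249
Highest score → default.

default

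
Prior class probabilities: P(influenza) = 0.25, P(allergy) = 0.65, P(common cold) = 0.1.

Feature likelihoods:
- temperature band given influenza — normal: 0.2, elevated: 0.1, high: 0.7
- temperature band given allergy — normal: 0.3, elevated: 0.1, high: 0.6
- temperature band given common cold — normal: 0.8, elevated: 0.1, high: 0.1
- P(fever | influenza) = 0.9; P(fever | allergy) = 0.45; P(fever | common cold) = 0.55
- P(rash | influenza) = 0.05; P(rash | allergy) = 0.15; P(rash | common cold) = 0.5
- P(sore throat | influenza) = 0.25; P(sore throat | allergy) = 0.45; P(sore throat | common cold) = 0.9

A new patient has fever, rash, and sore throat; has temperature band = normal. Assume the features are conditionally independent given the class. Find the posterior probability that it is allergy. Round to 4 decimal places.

0.2253

influenza: 0.25 × 0.2 × 0.9 × 0.05 × 0.25 = 0.0005625
allergy: 0.65 × 0.3 × 0.45 × 0.15 × 0.45 = 0.005923125
common cold: 0.1 × 0.8 × 0.55 × 0.5 × 0.9 = 0.0198
P(allergy | x) = 0.005923125 / 0.026285625 ≈ 0.2253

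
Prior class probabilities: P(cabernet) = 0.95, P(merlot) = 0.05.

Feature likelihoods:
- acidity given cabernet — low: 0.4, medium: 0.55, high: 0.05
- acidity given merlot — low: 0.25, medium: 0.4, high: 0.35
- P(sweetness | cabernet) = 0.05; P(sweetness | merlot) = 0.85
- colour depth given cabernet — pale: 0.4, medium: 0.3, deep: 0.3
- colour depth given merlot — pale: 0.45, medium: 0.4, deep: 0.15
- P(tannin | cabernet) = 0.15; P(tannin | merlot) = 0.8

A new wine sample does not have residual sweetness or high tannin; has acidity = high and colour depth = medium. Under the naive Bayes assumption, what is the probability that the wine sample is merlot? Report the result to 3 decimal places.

cabernet: 0.95 × 0.05 × (1−0.05) × 0.3 × (1−0.15) = 0.011506875
merlot: 0.05 × 0.35 × (1−0.85) × 0.4 × (1−0.8) = 0.00021
P(merlot | x) = 0.00021 / 0.011716875 ≈ 0.018

0.018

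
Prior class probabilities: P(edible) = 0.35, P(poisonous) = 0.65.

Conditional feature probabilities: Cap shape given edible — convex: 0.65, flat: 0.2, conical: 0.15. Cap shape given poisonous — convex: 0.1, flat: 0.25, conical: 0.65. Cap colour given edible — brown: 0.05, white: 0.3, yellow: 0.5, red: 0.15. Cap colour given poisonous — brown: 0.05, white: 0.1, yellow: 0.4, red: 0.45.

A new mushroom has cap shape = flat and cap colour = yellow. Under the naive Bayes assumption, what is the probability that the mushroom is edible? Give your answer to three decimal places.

edible: 0.35 × 0.2 × 0.5 = 0.035
poisonous: 0.65 × 0.25 × 0.4 = 0.065
P(edible | x) = 0.035 / 0.1 ≈ 0.350

0.350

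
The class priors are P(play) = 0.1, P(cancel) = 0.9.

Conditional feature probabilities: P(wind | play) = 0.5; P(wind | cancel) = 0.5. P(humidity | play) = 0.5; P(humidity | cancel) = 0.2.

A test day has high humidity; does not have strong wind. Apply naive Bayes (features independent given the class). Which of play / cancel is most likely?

cancel

play: 0.1 × (1−0.5) × 0.5 = 0.025
cancel: 0.9 × (1−0.5) × 0.2 = 0.09
Highest score → cancel.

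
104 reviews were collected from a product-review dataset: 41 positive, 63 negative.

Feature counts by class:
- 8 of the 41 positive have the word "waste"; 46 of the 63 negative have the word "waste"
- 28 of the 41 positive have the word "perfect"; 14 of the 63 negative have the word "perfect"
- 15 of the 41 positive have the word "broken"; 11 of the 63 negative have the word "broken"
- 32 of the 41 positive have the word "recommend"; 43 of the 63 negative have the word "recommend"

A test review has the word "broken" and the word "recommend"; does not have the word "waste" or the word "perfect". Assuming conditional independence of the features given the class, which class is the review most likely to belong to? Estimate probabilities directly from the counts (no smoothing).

positive: (41/104) × (33/41) × (13/41) × (15/41) × (32/41) ≈ 0.0287285
negative: (63/104) × (17/63) × (49/63) × (11/63) × (43/63) ≈ 0.0151513
Highest score → positive.

positive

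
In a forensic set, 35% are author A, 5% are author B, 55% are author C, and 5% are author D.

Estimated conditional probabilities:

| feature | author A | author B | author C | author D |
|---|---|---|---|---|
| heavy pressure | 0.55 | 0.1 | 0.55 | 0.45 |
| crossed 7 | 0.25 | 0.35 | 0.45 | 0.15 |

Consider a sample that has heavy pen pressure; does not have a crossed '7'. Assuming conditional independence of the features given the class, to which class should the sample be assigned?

author C

author A: 0.35 × 0.55 × (1−0.25) = 0.144375
author B: 0.05 × 0.1 × (1−0.35) = 0.00325
author C: 0.55 × 0.55 × (1−0.45) = 0.166375
author D: 0.05 × 0.45 × (1−0.15) = 0.019125
Highest score → author C.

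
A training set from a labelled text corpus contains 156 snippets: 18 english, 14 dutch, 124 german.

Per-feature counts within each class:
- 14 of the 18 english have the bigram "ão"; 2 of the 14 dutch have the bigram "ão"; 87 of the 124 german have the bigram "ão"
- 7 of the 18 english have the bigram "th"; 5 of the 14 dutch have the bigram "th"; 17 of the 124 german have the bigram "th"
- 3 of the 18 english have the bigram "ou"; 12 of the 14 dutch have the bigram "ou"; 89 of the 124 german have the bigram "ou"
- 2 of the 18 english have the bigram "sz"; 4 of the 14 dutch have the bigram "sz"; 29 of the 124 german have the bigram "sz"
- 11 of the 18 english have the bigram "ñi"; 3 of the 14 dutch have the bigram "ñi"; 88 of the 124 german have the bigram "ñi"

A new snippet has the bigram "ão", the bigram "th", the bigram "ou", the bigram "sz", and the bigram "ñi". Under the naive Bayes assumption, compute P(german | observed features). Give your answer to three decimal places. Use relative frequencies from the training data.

english: (18/156) × (14/18) × (7/18) × (3/18) × (2/18) × (11/18) ≈ 0.000394962
dutch: (14/156) × (2/14) × (5/14) × (12/14) × (4/14) × (3/14) ≈ 0.000240284
german: (124/156) × (87/124) × (17/124) × (89/124) × (29/124) × (88/124) ≈ 0.00910809
P(german | x) = 0.00910809 / 0.009743336 ≈ 0.935

0.935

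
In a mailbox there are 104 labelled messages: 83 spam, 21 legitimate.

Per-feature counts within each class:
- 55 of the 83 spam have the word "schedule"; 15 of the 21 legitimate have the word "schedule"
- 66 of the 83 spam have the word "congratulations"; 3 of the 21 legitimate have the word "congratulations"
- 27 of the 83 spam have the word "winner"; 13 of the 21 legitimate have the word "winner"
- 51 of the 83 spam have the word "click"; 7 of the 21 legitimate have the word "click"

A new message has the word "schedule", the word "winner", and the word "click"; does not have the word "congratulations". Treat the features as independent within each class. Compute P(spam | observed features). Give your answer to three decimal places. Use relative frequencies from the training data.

spam: (83/104) × (55/83) × (17/83) × (27/83) × (51/83) ≈ 0.021651
legitimate: (21/104) × (15/21) × (18/21) × (13/21) × (7/21) ≈ 0.0255102
P(spam | x) = 0.021651 / 0.0471612 ≈ 0.459

0.459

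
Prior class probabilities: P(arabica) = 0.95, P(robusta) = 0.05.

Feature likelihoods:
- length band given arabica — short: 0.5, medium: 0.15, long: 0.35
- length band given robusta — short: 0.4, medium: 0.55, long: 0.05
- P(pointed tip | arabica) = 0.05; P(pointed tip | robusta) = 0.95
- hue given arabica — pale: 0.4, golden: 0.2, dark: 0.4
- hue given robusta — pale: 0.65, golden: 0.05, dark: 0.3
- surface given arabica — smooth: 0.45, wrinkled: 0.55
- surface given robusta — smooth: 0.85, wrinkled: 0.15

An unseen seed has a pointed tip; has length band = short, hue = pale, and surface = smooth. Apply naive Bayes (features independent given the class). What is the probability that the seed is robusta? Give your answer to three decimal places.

0.711

arabica: 0.95 × 0.5 × 0.05 × 0.4 × 0.45 = 0.004275
robusta: 0.05 × 0.4 × 0.95 × 0.65 × 0.85 = 0.0104975
P(robusta | x) = 0.0104975 / 0.0147725 ≈ 0.711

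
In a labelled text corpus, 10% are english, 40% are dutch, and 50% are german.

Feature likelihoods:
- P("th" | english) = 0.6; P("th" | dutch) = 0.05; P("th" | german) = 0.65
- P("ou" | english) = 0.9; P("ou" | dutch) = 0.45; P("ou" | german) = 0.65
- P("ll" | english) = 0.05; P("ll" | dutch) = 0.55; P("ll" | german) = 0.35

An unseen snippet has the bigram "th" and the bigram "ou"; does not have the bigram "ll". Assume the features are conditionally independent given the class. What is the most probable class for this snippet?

german

english: 0.1 × 0.6 × 0.9 × (1−0.05) = 0.0513
dutch: 0.4 × 0.05 × 0.45 × (1−0.55) = 0.00405
german: 0.5 × 0.65 × 0.65 × (1−0.35) = 0.1373125
Highest score → german.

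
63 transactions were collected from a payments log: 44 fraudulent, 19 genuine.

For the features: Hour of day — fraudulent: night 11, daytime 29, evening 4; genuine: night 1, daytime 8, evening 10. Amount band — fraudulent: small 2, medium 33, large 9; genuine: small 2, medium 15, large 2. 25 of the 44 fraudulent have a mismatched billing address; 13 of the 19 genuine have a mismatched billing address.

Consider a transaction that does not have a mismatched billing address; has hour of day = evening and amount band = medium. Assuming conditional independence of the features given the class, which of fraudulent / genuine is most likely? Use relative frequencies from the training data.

genuine

fraudulent: (44/63) × (4/44) × (33/44) × (19/44) ≈ 0.0205628
genuine: (19/63) × (10/19) × (15/19) × (6/19) ≈ 0.0395726
Highest score → genuine.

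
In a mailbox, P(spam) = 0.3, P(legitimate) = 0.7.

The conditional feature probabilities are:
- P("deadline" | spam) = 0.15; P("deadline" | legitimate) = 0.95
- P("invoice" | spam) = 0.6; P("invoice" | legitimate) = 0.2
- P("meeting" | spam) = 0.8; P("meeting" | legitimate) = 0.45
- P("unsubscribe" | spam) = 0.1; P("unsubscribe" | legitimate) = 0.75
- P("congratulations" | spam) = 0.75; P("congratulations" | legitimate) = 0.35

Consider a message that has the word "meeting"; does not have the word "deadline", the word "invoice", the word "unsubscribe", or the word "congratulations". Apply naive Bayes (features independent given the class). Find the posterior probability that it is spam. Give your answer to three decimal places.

0.900

spam: 0.3 × (1−0.15) × (1−0.6) × 0.8 × (1−0.1) × (1−0.75) = 0.01836
legitimate: 0.7 × (1−0.95) × (1−0.2) × 0.45 × (1−0.75) × (1−0.35) = 0.0020475
P(spam | x) = 0.01836 / 0.0204075 ≈ 0.900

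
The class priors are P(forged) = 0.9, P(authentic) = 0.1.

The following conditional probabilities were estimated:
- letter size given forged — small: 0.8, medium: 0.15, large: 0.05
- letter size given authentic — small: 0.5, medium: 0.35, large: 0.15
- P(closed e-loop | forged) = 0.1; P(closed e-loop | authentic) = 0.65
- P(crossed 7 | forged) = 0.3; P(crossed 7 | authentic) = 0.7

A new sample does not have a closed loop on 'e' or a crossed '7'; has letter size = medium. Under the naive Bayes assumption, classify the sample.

forged

forged: 0.9 × 0.15 × (1−0.1) × (1−0.3) = 0.08505
authentic: 0.1 × 0.35 × (1−0.65) × (1−0.7) = 0.003675
Highest score → forged.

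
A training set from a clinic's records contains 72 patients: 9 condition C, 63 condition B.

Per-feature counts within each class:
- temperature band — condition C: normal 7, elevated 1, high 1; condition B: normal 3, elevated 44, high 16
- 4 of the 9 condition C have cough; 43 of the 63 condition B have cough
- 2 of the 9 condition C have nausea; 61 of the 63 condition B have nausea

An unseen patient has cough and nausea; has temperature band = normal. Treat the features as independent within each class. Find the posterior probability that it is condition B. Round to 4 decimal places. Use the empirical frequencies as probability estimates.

0.7414

condition C: (9/72) × (7/9) × (4/9) × (2/9) ≈ 0.00960219
condition B: (63/72) × (3/63) × (43/63) × (61/63) ≈ 0.0275363
P(condition B | x) = 0.0275363 / 0.03713849 ≈ 0.7414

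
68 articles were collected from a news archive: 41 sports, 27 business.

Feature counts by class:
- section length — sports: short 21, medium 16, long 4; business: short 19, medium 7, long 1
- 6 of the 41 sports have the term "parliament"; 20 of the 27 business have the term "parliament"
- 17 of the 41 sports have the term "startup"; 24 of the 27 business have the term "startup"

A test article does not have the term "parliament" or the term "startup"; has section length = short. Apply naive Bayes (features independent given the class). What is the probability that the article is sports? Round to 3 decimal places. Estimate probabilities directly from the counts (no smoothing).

0.950

sports: (41/68) × (21/41) × (35/41) × (24/41) ≈ 0.15432
business: (27/68) × (19/27) × (7/27) × (3/27) ≈ 0.0080489
P(sports | x) = 0.15432 / 0.1623689 ≈ 0.950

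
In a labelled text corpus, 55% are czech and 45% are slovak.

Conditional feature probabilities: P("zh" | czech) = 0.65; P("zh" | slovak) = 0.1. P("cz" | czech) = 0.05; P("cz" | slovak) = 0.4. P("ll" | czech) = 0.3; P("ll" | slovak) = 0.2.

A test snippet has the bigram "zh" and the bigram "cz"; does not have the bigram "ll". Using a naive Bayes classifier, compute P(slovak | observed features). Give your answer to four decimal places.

0.5351

czech: 0.55 × 0.65 × 0.05 × (1−0.3) = 0.0125125
slovak: 0.45 × 0.1 × 0.4 × (1−0.2) = 0.0144
P(slovak | x) = 0.0144 / 0.0269125 ≈ 0.5351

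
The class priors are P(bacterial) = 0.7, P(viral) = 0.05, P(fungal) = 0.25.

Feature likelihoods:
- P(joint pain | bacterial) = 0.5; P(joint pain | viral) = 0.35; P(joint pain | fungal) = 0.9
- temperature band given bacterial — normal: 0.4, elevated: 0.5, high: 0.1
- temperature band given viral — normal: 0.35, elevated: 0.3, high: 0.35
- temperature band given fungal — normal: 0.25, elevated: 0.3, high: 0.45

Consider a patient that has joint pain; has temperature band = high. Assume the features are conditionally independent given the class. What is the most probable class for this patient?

fungal

bacterial: 0.7 × 0.5 × 0.1 = 0.035
viral: 0.05 × 0.35 × 0.35 = 0.006125
fungal: 0.25 × 0.9 × 0.45 = 0.10125
Highest score → fungal.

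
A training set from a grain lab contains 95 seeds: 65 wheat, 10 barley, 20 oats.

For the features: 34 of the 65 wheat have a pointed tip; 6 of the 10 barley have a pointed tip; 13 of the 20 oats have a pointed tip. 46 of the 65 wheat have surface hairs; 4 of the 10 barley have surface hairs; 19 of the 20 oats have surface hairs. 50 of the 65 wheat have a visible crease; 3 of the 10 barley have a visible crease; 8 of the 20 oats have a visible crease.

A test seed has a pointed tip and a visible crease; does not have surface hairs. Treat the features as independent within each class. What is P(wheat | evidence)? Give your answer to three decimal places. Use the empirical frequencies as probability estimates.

wheat: (65/95) × (34/65) × (19/65) × (50/65) ≈ 0.0804734
barley: (10/95) × (6/10) × (6/10) × (3/10) ≈ 0.0113684
oats: (20/95) × (13/20) × (1/20) × (8/20) ≈ 0.00273684
P(wheat | x) = 0.0804734 / 0.09457864 ≈ 0.851

0.851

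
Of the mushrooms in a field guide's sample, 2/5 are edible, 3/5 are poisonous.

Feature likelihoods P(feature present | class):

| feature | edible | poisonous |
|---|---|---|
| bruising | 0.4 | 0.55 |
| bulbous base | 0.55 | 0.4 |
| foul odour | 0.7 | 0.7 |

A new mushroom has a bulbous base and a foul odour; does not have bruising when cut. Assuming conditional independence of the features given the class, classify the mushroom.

edible: 0.4 × (1−0.4) × 0.55 × 0.7 = 0.0924
poisonous: 0.6 × (1−0.55) × 0.4 × 0.7 = 0.0756
Highest score → edible.

edible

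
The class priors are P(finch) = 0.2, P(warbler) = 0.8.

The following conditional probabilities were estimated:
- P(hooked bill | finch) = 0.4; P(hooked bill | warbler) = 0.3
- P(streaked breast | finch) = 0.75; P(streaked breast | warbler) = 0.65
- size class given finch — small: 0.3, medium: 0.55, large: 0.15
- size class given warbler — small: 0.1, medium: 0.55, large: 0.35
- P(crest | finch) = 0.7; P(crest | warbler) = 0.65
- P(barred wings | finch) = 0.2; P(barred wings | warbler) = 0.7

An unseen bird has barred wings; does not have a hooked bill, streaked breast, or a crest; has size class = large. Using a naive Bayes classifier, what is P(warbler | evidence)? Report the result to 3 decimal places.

0.984

finch: 0.2 × (1−0.4) × (1−0.75) × 0.15 × (1−0.7) × 0.2 = 0.00027
warbler: 0.8 × (1−0.3) × (1−0.65) × 0.35 × (1−0.65) × 0.7 = 0.016807
P(warbler | x) = 0.016807 / 0.017077 ≈ 0.984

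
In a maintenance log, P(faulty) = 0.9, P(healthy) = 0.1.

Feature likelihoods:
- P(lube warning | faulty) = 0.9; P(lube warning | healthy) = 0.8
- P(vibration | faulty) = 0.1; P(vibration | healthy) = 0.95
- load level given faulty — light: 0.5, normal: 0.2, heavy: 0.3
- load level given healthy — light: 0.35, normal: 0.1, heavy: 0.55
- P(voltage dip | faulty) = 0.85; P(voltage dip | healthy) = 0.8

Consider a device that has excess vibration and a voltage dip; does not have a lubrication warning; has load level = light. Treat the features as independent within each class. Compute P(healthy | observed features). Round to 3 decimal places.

faulty: 0.9 × (1−0.9) × 0.1 × 0.5 × 0.85 = 0.003825
healthy: 0.1 × (1−0.8) × 0.95 × 0.35 × 0.8 = 0.00532
P(healthy | x) = 0.00532 / 0.009145 ≈ 0.582

0.582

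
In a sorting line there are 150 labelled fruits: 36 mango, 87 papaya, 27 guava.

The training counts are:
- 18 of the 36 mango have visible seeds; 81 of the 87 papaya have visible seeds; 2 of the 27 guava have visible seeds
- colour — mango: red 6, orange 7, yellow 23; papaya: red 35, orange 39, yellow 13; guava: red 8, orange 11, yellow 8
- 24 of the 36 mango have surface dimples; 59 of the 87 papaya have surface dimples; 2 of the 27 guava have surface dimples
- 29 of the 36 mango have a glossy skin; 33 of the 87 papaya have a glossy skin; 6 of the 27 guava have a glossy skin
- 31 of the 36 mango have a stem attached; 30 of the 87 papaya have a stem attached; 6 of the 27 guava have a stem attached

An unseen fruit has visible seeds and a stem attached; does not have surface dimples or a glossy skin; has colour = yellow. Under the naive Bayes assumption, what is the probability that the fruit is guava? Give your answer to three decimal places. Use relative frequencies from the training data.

mango: (36/150) × (18/36) × (23/36) × (12/36) × (7/36) × (31/36) ≈ 0.00427898
papaya: (87/150) × (81/87) × (13/87) × (28/87) × (54/87) × (30/87) ≈ 0.00555819
guava: (27/150) × (2/27) × (8/27) × (25/27) × (21/27) × (6/27) ≈ 0.000632243
P(guava | x) = 0.000632243 / 0.010469413 ≈ 0.060

0.060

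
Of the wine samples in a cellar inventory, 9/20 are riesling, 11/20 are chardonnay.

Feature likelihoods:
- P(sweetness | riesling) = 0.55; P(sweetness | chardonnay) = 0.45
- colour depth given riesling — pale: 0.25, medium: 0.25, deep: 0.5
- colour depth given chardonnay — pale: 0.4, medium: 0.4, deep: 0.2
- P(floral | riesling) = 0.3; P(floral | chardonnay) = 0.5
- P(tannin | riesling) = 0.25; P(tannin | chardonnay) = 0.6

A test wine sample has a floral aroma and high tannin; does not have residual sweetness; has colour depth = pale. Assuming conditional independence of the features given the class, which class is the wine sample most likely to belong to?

riesling: 0.45 × (1−0.55) × 0.25 × 0.3 × 0.25 = 0.003796875
chardonnay: 0.55 × (1−0.45) × 0.4 × 0.5 × 0.6 = 0.0363
Highest score → chardonnay.

chardonnay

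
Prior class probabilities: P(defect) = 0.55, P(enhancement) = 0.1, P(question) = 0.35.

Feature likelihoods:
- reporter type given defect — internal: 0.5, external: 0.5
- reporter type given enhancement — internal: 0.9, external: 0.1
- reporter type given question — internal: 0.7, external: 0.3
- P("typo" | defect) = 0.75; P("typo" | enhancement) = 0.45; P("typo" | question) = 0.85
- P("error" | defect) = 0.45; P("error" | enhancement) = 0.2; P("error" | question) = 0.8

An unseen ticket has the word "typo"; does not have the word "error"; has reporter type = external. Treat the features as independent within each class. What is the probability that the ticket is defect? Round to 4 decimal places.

0.8410

defect: 0.55 × 0.5 × 0.75 × (1−0.45) = 0.1134375
enhancement: 0.1 × 0.1 × 0.45 × (1−0.2) = 0.0036
question: 0.35 × 0.3 × 0.85 × (1−0.8) = 0.01785
P(defect | x) = 0.1134375 / 0.1348875 ≈ 0.8410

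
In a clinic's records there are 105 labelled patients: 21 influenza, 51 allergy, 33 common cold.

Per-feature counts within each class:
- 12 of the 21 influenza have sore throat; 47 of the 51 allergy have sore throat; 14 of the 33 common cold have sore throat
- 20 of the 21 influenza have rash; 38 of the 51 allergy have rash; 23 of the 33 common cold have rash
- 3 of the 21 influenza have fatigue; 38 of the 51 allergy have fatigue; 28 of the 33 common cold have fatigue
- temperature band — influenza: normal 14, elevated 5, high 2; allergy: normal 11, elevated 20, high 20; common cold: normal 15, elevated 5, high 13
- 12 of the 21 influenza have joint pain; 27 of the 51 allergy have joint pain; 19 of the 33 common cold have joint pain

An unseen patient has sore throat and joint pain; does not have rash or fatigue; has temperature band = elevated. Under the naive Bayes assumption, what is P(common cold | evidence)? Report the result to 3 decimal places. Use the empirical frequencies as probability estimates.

influenza: (21/105) × (12/21) × (1/21) × (18/21) × (5/21) × (12/21) ≈ 0.000634656
allergy: (51/105) × (47/51) × (13/51) × (13/51) × (20/51) × (27/51) ≈ 0.00603821
common cold: (33/105) × (14/33) × (10/33) × (5/33) × (5/33) × (19/33) ≈ 0.000534043
P(common cold | x) = 0.000534043 / 0.007206909 ≈ 0.074

0.074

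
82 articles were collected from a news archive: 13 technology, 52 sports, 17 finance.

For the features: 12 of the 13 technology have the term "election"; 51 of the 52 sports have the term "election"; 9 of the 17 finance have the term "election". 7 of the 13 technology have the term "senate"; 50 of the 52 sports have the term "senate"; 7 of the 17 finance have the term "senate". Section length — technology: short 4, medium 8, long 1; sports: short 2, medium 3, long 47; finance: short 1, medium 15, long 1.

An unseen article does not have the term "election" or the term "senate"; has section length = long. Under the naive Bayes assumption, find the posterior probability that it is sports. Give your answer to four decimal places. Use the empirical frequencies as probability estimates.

technology: (13/82) × (1/13) × (6/13) × (1/13) ≈ 0.000432963
sports: (52/82) × (1/52) × (2/52) × (47/52) ≈ 0.000423943
finance: (17/82) × (8/17) × (10/17) × (1/17) ≈ 0.00337581
P(sports | x) = 0.000423943 / 0.004232716 ≈ 0.1002

0.1002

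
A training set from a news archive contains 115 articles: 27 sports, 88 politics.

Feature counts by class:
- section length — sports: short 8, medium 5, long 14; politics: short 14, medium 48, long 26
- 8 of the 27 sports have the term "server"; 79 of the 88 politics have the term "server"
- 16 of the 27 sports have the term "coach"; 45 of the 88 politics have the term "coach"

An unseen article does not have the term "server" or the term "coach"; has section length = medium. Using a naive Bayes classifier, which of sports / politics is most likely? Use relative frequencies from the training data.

sports: (27/115) × (5/27) × (19/27) × (11/27) ≈ 0.012465
politics: (88/115) × (48/88) × (9/88) × (43/88) ≈ 0.0208588
Highest score → politics.

politics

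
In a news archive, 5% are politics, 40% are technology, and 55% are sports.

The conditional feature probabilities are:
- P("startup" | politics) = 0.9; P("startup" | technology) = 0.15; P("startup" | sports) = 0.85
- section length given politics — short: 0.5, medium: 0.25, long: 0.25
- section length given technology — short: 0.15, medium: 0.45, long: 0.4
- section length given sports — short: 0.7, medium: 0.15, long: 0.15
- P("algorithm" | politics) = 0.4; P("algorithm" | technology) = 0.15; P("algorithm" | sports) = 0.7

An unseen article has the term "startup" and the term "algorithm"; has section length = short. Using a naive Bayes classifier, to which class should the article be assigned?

politics: 0.05 × 0.9 × 0.5 × 0.4 = 0.009
technology: 0.4 × 0.15 × 0.15 × 0.15 = 0.00135
sports: 0.55 × 0.85 × 0.7 × 0.7 = 0.229075
Highest score → sports.

sports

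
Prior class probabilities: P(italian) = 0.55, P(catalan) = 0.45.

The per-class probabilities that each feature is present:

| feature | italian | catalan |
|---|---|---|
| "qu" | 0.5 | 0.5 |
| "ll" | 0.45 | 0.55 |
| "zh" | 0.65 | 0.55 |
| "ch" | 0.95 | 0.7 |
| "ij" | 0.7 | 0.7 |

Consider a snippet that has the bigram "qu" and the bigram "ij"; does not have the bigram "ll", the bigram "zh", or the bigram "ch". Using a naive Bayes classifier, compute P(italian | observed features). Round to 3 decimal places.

italian: 0.55 × 0.5 × (1−0.45) × (1−0.65) × (1−0.95) × 0.7 = 0.0018528125
catalan: 0.45 × 0.5 × (1−0.55) × (1−0.55) × (1−0.7) × 0.7 = 0.009568125
P(italian | x) = 0.0018528125 / 0.0114209375 ≈ 0.162

0.162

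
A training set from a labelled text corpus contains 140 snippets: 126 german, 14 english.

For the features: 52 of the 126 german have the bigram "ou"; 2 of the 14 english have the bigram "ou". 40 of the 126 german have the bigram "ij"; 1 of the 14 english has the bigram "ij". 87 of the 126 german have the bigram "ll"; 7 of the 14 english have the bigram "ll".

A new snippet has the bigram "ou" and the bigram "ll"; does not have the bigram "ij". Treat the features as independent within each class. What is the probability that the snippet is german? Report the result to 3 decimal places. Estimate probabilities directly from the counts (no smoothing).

german: (126/140) × (52/126) × (86/126) × (87/126) ≈ 0.175046
english: (14/140) × (2/14) × (13/14) × (7/14) ≈ 0.00663265
P(german | x) = 0.175046 / 0.18167865 ≈ 0.963

0.963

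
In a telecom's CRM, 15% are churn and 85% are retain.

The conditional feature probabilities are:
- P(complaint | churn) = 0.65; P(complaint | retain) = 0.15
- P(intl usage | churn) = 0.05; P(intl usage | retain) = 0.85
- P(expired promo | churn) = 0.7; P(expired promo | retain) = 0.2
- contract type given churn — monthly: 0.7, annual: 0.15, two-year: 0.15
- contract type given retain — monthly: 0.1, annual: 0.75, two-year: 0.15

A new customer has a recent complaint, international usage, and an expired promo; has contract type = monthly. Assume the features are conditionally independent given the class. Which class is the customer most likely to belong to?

churn

churn: 0.15 × 0.65 × 0.05 × 0.7 × 0.7 = 0.00238875
retain: 0.85 × 0.15 × 0.85 × 0.2 × 0.1 = 0.0021675
Highest score → churn.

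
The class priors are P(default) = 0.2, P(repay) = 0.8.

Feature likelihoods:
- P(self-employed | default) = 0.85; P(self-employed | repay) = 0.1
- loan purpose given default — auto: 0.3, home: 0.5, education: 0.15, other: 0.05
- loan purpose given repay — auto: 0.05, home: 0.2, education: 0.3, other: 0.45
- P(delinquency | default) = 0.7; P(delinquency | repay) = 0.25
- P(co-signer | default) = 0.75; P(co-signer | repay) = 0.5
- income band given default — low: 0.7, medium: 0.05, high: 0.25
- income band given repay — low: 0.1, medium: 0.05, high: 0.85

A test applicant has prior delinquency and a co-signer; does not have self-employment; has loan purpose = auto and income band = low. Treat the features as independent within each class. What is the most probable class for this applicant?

default: 0.2 × (1−0.85) × 0.3 × 0.7 × 0.75 × 0.7 = 0.0033075
repay: 0.8 × (1−0.1) × 0.05 × 0.25 × 0.5 × 0.1 = 0.00045
Highest score → default.

default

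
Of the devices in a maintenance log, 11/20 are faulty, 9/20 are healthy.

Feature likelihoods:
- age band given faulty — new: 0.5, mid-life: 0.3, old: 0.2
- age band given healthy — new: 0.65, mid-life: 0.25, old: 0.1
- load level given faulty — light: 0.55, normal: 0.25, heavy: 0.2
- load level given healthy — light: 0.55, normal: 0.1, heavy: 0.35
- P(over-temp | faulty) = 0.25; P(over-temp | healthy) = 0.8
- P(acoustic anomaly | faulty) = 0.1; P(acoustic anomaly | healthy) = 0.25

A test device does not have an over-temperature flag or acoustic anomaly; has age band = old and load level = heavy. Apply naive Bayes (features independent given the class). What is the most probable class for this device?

faulty

faulty: 0.55 × 0.2 × 0.2 × (1−0.25) × (1−0.1) = 0.01485
healthy: 0.45 × 0.1 × 0.35 × (1−0.8) × (1−0.25) = 0.0023625
Highest score → faulty.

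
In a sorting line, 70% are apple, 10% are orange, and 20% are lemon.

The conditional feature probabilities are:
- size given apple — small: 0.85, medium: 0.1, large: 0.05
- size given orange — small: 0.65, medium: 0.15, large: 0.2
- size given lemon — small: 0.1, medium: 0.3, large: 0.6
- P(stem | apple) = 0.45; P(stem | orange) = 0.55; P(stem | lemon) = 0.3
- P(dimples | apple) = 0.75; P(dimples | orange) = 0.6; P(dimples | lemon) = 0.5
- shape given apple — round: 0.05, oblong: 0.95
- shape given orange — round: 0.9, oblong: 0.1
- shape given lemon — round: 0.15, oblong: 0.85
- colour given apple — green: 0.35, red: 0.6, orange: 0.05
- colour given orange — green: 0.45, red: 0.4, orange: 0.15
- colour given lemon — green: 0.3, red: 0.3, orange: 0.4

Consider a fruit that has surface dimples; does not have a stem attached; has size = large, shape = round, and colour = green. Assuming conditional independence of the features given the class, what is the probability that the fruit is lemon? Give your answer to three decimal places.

apple: 0.7 × 0.05 × (1−0.45) × 0.75 × 0.05 × 0.35 = 0.00025265625
orange: 0.1 × 0.2 × (1−0.55) × 0.6 × 0.9 × 0.45 = 0.002187
lemon: 0.2 × 0.6 × (1−0.3) × 0.5 × 0.15 × 0.3 = 0.00189
P(lemon | x) = 0.00189 / 0.00432965625 ≈ 0.437

0.437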